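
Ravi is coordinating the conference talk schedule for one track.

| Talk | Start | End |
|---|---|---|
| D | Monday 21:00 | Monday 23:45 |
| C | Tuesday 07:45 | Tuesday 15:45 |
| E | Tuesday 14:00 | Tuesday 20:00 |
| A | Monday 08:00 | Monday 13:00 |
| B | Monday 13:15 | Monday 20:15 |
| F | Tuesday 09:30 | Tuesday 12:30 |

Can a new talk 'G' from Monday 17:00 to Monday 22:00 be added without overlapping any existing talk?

A: ends Monday 13:00 at or before G starts Monday 17:00 → clear.
B: starts Monday 13:15 before G ends Monday 22:00, and ends Monday 20:15 after G starts Monday 17:00 → overlap.
D: starts Monday 21:00 before G ends Monday 22:00, and ends Monday 23:45 after G starts Monday 17:00 → overlap.
C: starts Tuesday 07:45 at or after G ends Monday 22:00 → clear.
F: starts Tuesday 09:30 at or after G ends Monday 22:00 → clear.
E: starts Tuesday 14:00 at or after G ends Monday 22:00 → clear.
G overlaps B, D.

No — it overlaps B, D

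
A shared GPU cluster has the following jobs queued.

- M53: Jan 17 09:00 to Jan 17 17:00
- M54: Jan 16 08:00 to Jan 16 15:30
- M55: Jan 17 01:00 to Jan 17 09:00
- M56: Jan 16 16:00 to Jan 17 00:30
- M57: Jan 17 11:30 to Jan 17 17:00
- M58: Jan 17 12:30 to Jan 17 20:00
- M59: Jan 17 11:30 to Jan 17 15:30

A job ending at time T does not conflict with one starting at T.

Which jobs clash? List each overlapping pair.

M53 & M57, M53 & M58, M53 & M59, M57 & M58, M57 & M59, M58 & M59

Sorted by start: M54, M56, M55, M53, M57, M59, M58.
M56 starts after M54 ends — done with M54.
M55 starts after M56 ends — done with M56.
M53 starts exactly when M55 ends (back-to-back, no overlap) — done with M55.
M57 starts before M53 ends → M53 and M57 overlap.
M59 starts before M53 ends → M53 and M59 overlap.
M58 starts before M53 ends → M53 and M58 overlap.
M59 starts before M57 ends → M57 and M59 overlap.
M58 starts before M57 ends → M57 and M58 overlap.
M58 starts before M59 ends → M59 and M58 overlap.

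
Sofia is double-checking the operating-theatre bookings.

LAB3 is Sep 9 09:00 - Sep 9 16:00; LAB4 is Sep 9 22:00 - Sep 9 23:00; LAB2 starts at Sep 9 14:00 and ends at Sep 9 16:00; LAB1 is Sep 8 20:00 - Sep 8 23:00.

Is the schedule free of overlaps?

No

Sorted by start: LAB1, LAB3, LAB2, LAB4.
LAB3 starts after LAB1 ends — done with LAB1.
LAB2 starts before LAB3 ends → LAB3 and LAB2 overlap.
That's a conflict, so the schedule is not conflict-free.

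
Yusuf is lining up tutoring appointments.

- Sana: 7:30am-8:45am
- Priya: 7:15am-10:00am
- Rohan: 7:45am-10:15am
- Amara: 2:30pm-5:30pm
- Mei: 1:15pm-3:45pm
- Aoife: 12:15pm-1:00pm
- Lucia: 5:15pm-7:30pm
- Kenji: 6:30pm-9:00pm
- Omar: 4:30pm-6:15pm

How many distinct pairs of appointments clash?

8

Two intervals overlap when each starts before the other ends.
Sorted by start: Priya, Sana, Rohan, Aoife, Mei, Amara, Omar, Lucia, Kenji.
Sana starts before Priya ends → Priya and Sana overlap.
Rohan starts before Priya ends → Priya and Rohan overlap.
Aoife starts after Priya ends; Priya is clear from here.
Rohan starts before Sana ends → Sana and Rohan overlap.
Aoife starts after Sana ends; Sana is clear from here.
Aoife starts after Rohan ends; Rohan is clear from here.
Mei starts after Aoife ends; Aoife is clear from here.
Amara starts before Mei ends → Mei and Amara overlap.
Omar starts after Mei ends; Mei is clear from here.
Omar starts before Amara ends → Amara and Omar overlap.
Lucia starts before Amara ends → Amara and Lucia overlap.
Kenji starts after Amara ends.
Lucia starts before Omar ends → Omar and Lucia overlap.
Kenji starts after Omar ends.
Kenji starts before Lucia ends → Lucia and Kenji overlap.
Overlapping pairs: Amara & Lucia, Amara & Mei, Amara & Omar, Kenji & Lucia, Lucia & Omar, Priya & Rohan, Priya & Sana, Rohan & Sana — 8 in total.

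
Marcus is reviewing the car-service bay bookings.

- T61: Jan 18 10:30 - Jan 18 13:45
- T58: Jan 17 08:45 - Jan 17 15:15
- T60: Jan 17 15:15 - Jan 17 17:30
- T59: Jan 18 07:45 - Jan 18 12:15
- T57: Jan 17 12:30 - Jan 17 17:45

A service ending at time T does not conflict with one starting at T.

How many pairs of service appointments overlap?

3

Sorted by start: T58, T57, T60, T59, T61.
T57 starts before T58 ends → T58 and T57 overlap.
T60 starts exactly when T58 ends (back-to-back, no overlap) — done with T58.
T60 starts before T57 ends → T57 and T60 overlap.
T59 starts after T57 ends — done with T57.
T59 starts after T60 ends — done with T60.
T61 starts before T59 ends → T59 and T61 overlap.
Overlapping pairs: T57 & T58, T57 & T60, T59 & T61 — 3 in total.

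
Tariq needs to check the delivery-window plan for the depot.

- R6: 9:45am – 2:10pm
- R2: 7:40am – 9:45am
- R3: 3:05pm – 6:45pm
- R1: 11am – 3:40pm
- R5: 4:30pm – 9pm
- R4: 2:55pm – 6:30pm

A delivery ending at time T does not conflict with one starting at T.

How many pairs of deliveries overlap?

Sorted by start: R2, R6, R1, R4, R3, R5.
R6 starts exactly when R2 ends (back-to-back, no overlap), so nothing later overlaps R2 either.
R1 starts before R6 ends → R6 and R1 overlap.
R4 starts after R6 ends, so nothing later overlaps R6 either.
R4 starts before R1 ends → R1 and R4 overlap.
R3 starts before R1 ends → R1 and R3 overlap.
R5 starts after R1 ends.
R3 starts before R4 ends → R4 and R3 overlap.
R5 starts before R4 ends → R4 and R5 overlap.
R5 starts before R3 ends → R3 and R5 overlap.
Overlapping pairs: R1 & R3, R1 & R4, R1 & R6, R3 & R4, R3 & R5, R4 & R5 — 6 in total.

6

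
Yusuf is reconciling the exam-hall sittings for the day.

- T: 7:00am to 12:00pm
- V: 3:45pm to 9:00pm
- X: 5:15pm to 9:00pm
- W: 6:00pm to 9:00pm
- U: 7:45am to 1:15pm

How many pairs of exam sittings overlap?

4

Sorted by start: T, U, V, X, W.
U starts before T ends → T and U overlap.
V starts after T ends, so nothing later overlaps T either.
V starts after U ends, so nothing later overlaps U either.
X starts before V ends → V and X overlap.
W starts before V ends → V and W overlap.
W starts before X ends → X and W overlap.
Overlapping pairs: T & U, V & W, V & X, W & X — 4 in total.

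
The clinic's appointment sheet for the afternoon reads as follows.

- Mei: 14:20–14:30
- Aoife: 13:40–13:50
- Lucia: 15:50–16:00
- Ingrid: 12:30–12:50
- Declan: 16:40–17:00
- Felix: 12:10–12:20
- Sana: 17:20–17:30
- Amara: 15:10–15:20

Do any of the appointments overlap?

No

Sorted by start: Felix, Ingrid, Aoife, Mei, Amara, Lucia, Declan, Sana.
Ingrid starts after Felix ends — done with Felix.
Aoife starts after Ingrid ends — done with Ingrid.
Mei starts after Aoife ends — done with Aoife.
Amara starts after Mei ends — done with Mei.
Lucia starts after Amara ends — done with Amara.
Declan starts after Lucia ends — done with Lucia.
Sana starts after Declan ends.
Every pair is clear; the schedule has no overlaps.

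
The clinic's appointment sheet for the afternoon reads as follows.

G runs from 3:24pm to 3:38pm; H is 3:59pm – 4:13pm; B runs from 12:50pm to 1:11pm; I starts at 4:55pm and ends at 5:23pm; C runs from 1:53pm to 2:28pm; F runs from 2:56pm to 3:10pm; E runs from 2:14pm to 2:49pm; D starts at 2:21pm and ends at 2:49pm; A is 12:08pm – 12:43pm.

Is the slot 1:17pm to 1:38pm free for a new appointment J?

A: ends 12:43pm at or before J starts 1:17pm → clear.
B: ends 1:11pm at or before J starts 1:17pm → clear.
C: starts 1:53pm at or after J ends 1:38pm → clear.
E: starts 2:14pm at or after J ends 1:38pm → clear.
D: starts 2:21pm at or after J ends 1:38pm → clear.
F: starts 2:56pm at or after J ends 1:38pm → clear.
G: starts 3:24pm at or after J ends 1:38pm → clear.
H: starts 3:59pm at or after J ends 1:38pm → clear.
I: starts 4:55pm at or after J ends 1:38pm → clear.

Yes — the slot is free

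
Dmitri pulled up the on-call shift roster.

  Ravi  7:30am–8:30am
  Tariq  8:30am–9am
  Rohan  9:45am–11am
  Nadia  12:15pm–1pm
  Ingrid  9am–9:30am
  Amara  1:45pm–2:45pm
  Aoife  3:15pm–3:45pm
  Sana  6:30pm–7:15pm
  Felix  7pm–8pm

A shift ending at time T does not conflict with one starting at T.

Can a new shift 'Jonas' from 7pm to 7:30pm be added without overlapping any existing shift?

No — it overlaps Felix, Sana

Ravi: ends 8:30am at or before Jonas starts 7pm → clear.
Tariq: ends 9am at or before Jonas starts 7pm → clear.
Ingrid: ends 9:30am at or before Jonas starts 7pm → clear.
Rohan: ends 11am at or before Jonas starts 7pm → clear.
Nadia: ends 1pm at or before Jonas starts 7pm → clear.
Amara: ends 2:45pm at or before Jonas starts 7pm → clear.
Aoife: ends 3:45pm at or before Jonas starts 7pm → clear.
Sana: starts 6:30pm before Jonas ends 7:30pm, and ends 7:15pm after Jonas starts 7pm → overlap.
Felix: starts 7pm before Jonas ends 7:30pm, and ends 8pm after Jonas starts 7pm → overlap.
Jonas overlaps Sana, Felix.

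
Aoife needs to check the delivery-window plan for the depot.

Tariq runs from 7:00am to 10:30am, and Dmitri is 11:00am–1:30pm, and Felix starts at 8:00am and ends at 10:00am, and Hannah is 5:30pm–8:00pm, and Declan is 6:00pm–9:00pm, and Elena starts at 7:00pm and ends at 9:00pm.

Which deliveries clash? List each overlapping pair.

Declan & Elena, Declan & Hannah, Elena & Hannah, Felix & Tariq

Sorted by start: Tariq, Felix, Dmitri, Hannah, Declan, Elena.
Felix starts before Tariq ends → Tariq and Felix overlap.
Dmitri starts after Tariq ends, so nothing later overlaps Tariq either.
Dmitri starts after Felix ends, so nothing later overlaps Felix either.
Hannah starts after Dmitri ends, so nothing later overlaps Dmitri either.
Declan starts before Hannah ends → Hannah and Declan overlap.
Elena starts before Hannah ends → Hannah and Elena overlap.
Elena starts before Declan ends → Declan and Elena overlap.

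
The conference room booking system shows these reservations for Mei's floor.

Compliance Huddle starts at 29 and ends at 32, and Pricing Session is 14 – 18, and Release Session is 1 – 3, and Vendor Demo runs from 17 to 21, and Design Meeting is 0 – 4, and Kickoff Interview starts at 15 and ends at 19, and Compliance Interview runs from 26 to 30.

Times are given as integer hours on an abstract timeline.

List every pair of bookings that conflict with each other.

Compliance Huddle & Compliance Interview, Design Meeting & Release Session, Kickoff Interview & Pricing Session, Kickoff Interview & Vendor Demo, Pricing Session & Vendor Demo

Check each pair: they overlap iff neither finishes before the other starts.
Sorted by start: Design Meeting, Release Session, Pricing Session, Kickoff Interview, Vendor Demo, Compliance Interview, Compliance Huddle.
Release Session starts before Design Meeting ends → Design Meeting and Release Session overlap.
Pricing Session starts after Design Meeting ends; Design Meeting is clear from here.
Pricing Session starts after Release Session ends; Release Session is clear from here.
Kickoff Interview starts before Pricing Session ends → Pricing Session and Kickoff Interview overlap.
Vendor Demo starts before Pricing Session ends → Pricing Session and Vendor Demo overlap.
Compliance Interview starts after Pricing Session ends; Pricing Session is clear from here.
Vendor Demo starts before Kickoff Interview ends → Kickoff Interview and Vendor Demo overlap.
Compliance Interview starts after Kickoff Interview ends; Kickoff Interview is clear from here.
Compliance Interview starts after Vendor Demo ends; Vendor Demo is clear from here.
Compliance Huddle starts before Compliance Interview ends → Compliance Interview and Compliance Huddle overlap.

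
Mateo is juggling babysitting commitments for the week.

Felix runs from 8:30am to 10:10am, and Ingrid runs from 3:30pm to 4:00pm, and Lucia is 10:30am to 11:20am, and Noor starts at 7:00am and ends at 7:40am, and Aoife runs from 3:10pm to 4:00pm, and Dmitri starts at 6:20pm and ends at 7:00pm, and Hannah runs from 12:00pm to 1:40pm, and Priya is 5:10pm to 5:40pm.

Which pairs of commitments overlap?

Sorted by start: Noor, Felix, Lucia, Hannah, Aoife, Ingrid, Priya, Dmitri.
Felix starts after Noor ends — done with Noor.
Lucia starts after Felix ends — done with Felix.
Hannah starts after Lucia ends — done with Lucia.
Aoife starts after Hannah ends — done with Hannah.
Ingrid starts before Aoife ends → Aoife and Ingrid overlap.
Priya starts after Aoife ends — done with Aoife.
Priya starts after Ingrid ends — done with Ingrid.
Dmitri starts after Priya ends.

Aoife & Ingrid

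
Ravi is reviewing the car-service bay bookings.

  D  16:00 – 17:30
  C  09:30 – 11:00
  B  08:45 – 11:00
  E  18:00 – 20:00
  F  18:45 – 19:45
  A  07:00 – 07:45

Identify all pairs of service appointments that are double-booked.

Sorted by start: A, B, C, D, E, F.
B starts after A ends, so nothing later overlaps A either.
C starts before B ends → B and C overlap.
D starts after B ends, so nothing later overlaps B either.
D starts after C ends, so nothing later overlaps C either.
E starts after D ends, so nothing later overlaps D either.
F starts before E ends → E and F overlap.

B & C, E & F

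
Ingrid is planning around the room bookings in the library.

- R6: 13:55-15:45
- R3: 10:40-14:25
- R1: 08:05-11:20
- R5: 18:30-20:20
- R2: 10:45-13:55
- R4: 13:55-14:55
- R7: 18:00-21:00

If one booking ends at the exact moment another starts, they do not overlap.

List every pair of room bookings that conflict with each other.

R1 & R2, R1 & R3, R2 & R3, R3 & R4, R3 & R6, R4 & R6, R5 & R7

Check each pair: they overlap iff neither finishes before the other starts.
Sorted by start: R1, R3, R2, R4, R6, R7, R5.
R3 starts before R1 ends → R1 and R3 overlap.
R2 starts before R1 ends → R1 and R2 overlap.
R4 starts after R1 ends, so R1 has no further overlaps.
R2 starts before R3 ends → R3 and R2 overlap.
R4 starts before R3 ends → R3 and R4 overlap.
R6 starts before R3 ends → R3 and R6 overlap.
R7 starts after R3 ends, so R3 has no further overlaps.
R4 starts exactly when R2 ends (back-to-back, no overlap), so R2 has no further overlaps.
R6 starts before R4 ends → R4 and R6 overlap.
R7 starts after R4 ends, so R4 has no further overlaps.
R7 starts after R6 ends, so R6 has no further overlaps.
R5 starts before R7 ends → R7 and R5 overlap.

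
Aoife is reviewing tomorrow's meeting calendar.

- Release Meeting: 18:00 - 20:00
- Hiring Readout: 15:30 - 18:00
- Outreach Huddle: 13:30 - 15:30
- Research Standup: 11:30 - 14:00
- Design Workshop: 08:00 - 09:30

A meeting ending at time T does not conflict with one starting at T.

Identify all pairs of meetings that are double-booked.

Outreach Huddle & Research Standup

Two intervals overlap when each starts before the other ends.
Sorted by start: Design Workshop, Research Standup, Outreach Huddle, Hiring Readout, Release Meeting.
Research Standup starts after Design Workshop ends — done with Design Workshop.
Outreach Huddle starts before Research Standup ends → Research Standup and Outreach Huddle overlap.
Hiring Readout starts after Research Standup ends — done with Research Standup.
Hiring Readout starts exactly when Outreach Huddle ends (back-to-back, no overlap) — done with Outreach Huddle.
Release Meeting starts exactly when Hiring Readout ends (back-to-back, no overlap).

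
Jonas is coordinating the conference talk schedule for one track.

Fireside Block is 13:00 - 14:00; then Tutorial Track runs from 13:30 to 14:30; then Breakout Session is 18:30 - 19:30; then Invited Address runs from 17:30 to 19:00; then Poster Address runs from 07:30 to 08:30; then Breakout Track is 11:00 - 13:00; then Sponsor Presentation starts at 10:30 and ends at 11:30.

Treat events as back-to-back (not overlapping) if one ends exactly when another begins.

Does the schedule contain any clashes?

Yes

Sorted by start: Poster Address, Sponsor Presentation, Breakout Track, Fireside Block, Tutorial Track, Invited Address, Breakout Session.
Sponsor Presentation starts after Poster Address ends, so nothing later overlaps Poster Address either.
Breakout Track starts before Sponsor Presentation ends → Sponsor Presentation and Breakout Track overlap.
That's a conflict, so the schedule is not conflict-free.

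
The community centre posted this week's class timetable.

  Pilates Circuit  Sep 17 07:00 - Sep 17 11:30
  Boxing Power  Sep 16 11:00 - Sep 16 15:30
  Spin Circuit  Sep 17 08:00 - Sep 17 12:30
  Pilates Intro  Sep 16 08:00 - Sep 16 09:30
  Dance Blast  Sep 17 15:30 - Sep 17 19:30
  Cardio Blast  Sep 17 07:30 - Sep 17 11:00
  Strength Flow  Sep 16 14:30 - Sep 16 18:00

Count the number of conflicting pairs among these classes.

Sorted by start: Pilates Intro, Boxing Power, Strength Flow, Pilates Circuit, Cardio Blast, Spin Circuit, Dance Blast.
Boxing Power starts after Pilates Intro ends, so Pilates Intro has no further overlaps.
Strength Flow starts before Boxing Power ends → Boxing Power and Strength Flow overlap.
Pilates Circuit starts after Boxing Power ends, so Boxing Power has no further overlaps.
Pilates Circuit starts after Strength Flow ends, so Strength Flow has no further overlaps.
Cardio Blast starts before Pilates Circuit ends → Pilates Circuit and Cardio Blast overlap.
Spin Circuit starts before Pilates Circuit ends → Pilates Circuit and Spin Circuit overlap.
Dance Blast starts after Pilates Circuit ends.
Spin Circuit starts before Cardio Blast ends → Cardio Blast and Spin Circuit overlap.
Dance Blast starts after Cardio Blast ends.
Dance Blast starts after Spin Circuit ends.
Overlapping pairs: Boxing Power & Strength Flow, Cardio Blast & Pilates Circuit, Cardio Blast & Spin Circuit, Pilates Circuit & Spin Circuit — 4 in total.

4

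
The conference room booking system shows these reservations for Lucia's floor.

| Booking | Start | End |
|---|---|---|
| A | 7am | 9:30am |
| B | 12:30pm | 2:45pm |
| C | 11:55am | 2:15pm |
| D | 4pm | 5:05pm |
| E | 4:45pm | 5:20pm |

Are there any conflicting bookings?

Sorted by start: A, C, B, D, E.
C starts after A ends, so A has no further overlaps.
B starts before C ends → C and B overlap.
That's a conflict, so the schedule is not conflict-free.

Yes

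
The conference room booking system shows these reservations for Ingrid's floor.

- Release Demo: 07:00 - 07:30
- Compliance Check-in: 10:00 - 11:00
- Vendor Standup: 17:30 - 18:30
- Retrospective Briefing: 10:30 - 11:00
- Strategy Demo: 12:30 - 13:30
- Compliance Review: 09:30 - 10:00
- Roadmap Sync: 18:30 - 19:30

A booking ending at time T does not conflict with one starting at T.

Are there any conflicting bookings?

Sorted by start: Release Demo, Compliance Review, Compliance Check-in, Retrospective Briefing, Strategy Demo, Vendor Standup, Roadmap Sync.
Compliance Review starts after Release Demo ends — done with Release Demo.
Compliance Check-in starts exactly when Compliance Review ends (back-to-back, no overlap) — done with Compliance Review.
Retrospective Briefing starts before Compliance Check-in ends → Compliance Check-in and Retrospective Briefing overlap.
That's a conflict, so the schedule is not conflict-free.

Yes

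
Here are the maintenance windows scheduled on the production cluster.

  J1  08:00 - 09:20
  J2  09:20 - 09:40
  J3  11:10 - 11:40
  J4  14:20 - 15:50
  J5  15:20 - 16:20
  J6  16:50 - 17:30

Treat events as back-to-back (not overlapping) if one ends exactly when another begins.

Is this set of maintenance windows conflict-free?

Check each pair: they overlap iff neither finishes before the other starts.
Sorted by start: J1, J2, J3, J4, J5, J6.
J2 starts exactly when J1 ends (back-to-back, no overlap) — done with J1.
J3 starts after J2 ends — done with J2.
J4 starts after J3 ends — done with J3.
J5 starts before J4 ends → J4 and J5 overlap.
That's a conflict, so the schedule is not conflict-free.

No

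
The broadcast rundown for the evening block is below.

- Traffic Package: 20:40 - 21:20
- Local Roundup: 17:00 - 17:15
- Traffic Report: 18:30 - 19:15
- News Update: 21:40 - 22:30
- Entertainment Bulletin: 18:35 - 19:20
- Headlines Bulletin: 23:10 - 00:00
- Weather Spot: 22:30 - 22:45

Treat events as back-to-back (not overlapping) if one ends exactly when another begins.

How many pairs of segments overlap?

Check each pair: they overlap iff neither finishes before the other starts.
Sorted by start: Local Roundup, Traffic Report, Entertainment Bulletin, Traffic Package, News Update, Weather Spot, Headlines Bulletin.
Traffic Report starts after Local Roundup ends — done with Local Roundup.
Entertainment Bulletin starts before Traffic Report ends → Traffic Report and Entertainment Bulletin overlap.
Traffic Package starts after Traffic Report ends — done with Traffic Report.
Traffic Package starts after Entertainment Bulletin ends — done with Entertainment Bulletin.
News Update starts after Traffic Package ends — done with Traffic Package.
Weather Spot starts exactly when News Update ends (back-to-back, no overlap) — done with News Update.
Headlines Bulletin starts after Weather Spot ends.
Overlapping pairs: Entertainment Bulletin & Traffic Report — 1 in total.

1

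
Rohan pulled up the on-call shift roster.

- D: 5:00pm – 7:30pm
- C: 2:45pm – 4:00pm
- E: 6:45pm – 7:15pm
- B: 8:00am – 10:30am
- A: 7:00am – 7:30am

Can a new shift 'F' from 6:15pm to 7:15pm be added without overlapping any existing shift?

No — it overlaps D, E

A: ends 7:30am at or before F starts 6:15pm → clear.
B: ends 10:30am at or before F starts 6:15pm → clear.
C: ends 4:00pm at or before F starts 6:15pm → clear.
D: starts 5:00pm before F ends 7:15pm, and ends 7:30pm after F starts 6:15pm → overlap.
E: starts 6:45pm before F ends 7:15pm, and ends 7:15pm after F starts 6:15pm → overlap.
F overlaps D, E.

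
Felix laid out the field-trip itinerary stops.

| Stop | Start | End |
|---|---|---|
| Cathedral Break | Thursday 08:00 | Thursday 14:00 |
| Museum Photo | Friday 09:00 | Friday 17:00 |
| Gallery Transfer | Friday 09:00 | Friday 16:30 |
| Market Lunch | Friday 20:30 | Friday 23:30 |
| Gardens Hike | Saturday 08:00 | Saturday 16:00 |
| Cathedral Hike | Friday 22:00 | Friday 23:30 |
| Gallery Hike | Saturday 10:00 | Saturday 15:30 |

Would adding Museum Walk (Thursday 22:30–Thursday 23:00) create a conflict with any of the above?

No — it doesn't clash with anything

Cathedral Break: ends Thursday 14:00 at or before Museum Walk starts Thursday 22:30 → clear.
Museum Photo: starts Friday 09:00 at or after Museum Walk ends Thursday 23:00 → clear.
Gallery Transfer: starts Friday 09:00 at or after Museum Walk ends Thursday 23:00 → clear.
Market Lunch: starts Friday 20:30 at or after Museum Walk ends Thursday 23:00 → clear.
Cathedral Hike: starts Friday 22:00 at or after Museum Walk ends Thursday 23:00 → clear.
Gardens Hike: starts Saturday 08:00 at or after Museum Walk ends Thursday 23:00 → clear.
Gallery Hike: starts Saturday 10:00 at or after Museum Walk ends Thursday 23:00 → clear.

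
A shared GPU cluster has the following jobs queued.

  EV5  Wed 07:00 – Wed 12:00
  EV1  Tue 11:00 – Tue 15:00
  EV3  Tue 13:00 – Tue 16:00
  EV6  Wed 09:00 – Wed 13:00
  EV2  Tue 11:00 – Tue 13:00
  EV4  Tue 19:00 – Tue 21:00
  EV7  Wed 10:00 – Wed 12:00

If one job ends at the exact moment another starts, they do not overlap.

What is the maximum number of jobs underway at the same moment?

Walk through starts and ends in time order (an end at T is processed before a start at T):
Tue 11:00 start EV1 → 1
Tue 11:00 start EV2 → 2
Tue 13:00 end EV2 → 1
Tue 13:00 start EV3 → 2
Tue 15:00 end EV1 → 1
Tue 16:00 end EV3 → 0
Tue 19:00 start EV4 → 1
Tue 21:00 end EV4 → 0
Wed 07:00 start EV5 → 1
Wed 09:00 start EV6 → 2
Wed 10:00 start EV7 → 3
Wed 12:00 end EV5 → 2
Wed 12:00 end EV7 → 1
Wed 13:00 end EV6 → 0
Peak is 3, at Wed 10:00 (EV5, EV6, EV7).

3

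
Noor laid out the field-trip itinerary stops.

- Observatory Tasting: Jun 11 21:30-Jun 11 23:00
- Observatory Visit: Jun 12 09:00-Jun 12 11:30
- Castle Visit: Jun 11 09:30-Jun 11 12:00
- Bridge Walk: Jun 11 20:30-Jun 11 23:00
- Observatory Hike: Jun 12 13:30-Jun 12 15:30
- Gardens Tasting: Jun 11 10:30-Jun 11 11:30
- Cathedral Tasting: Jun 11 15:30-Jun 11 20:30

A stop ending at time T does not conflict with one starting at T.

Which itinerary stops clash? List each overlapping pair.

Bridge Walk & Observatory Tasting, Castle Visit & Gardens Tasting

Sorted by start: Castle Visit, Gardens Tasting, Cathedral Tasting, Bridge Walk, Observatory Tasting, Observatory Visit, Observatory Hike.
Gardens Tasting starts before Castle Visit ends → Castle Visit and Gardens Tasting overlap.
Cathedral Tasting starts after Castle Visit ends — done with Castle Visit.
Cathedral Tasting starts after Gardens Tasting ends — done with Gardens Tasting.
Bridge Walk starts exactly when Cathedral Tasting ends (back-to-back, no overlap) — done with Cathedral Tasting.
Observatory Tasting starts before Bridge Walk ends → Bridge Walk and Observatory Tasting overlap.
Observatory Visit starts after Bridge Walk ends — done with Bridge Walk.
Observatory Visit starts after Observatory Tasting ends — done with Observatory Tasting.
Observatory Hike starts after Observatory Visit ends.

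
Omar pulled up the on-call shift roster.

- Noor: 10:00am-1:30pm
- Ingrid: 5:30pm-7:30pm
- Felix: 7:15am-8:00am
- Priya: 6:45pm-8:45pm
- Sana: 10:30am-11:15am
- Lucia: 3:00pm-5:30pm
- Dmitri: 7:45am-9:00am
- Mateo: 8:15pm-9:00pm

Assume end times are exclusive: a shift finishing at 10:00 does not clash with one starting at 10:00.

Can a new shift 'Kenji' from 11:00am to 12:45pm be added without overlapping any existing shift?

Felix: ends 8:00am at or before Kenji starts 11:00am → clear.
Dmitri: ends 9:00am at or before Kenji starts 11:00am → clear.
Noor: starts 10:00am before Kenji ends 12:45pm, and ends 1:30pm after Kenji starts 11:00am → overlap.
Sana: starts 10:30am before Kenji ends 12:45pm, and ends 11:15am after Kenji starts 11:00am → overlap.
Lucia: starts 3:00pm at or after Kenji ends 12:45pm → clear.
Ingrid: starts 5:30pm at or after Kenji ends 12:45pm → clear.
Priya: starts 6:45pm at or after Kenji ends 12:45pm → clear.
Mateo: starts 8:15pm at or after Kenji ends 12:45pm → clear.
Kenji overlaps Noor, Sana.

No — it overlaps Noor, Sana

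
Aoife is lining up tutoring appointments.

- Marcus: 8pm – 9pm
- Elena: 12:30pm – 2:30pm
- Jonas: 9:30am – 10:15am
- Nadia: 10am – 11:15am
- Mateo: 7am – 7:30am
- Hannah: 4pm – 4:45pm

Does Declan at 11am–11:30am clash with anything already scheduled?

Yes — it overlaps Nadia

Mateo: ends 7:30am at or before Declan starts 11am → clear.
Jonas: ends 10:15am at or before Declan starts 11am → clear.
Nadia: starts 10am before Declan ends 11:30am, and ends 11:15am after Declan starts 11am → overlap.
Elena: starts 12:30pm at or after Declan ends 11:30am → clear.
Hannah: starts 4pm at or after Declan ends 11:30am → clear.
Marcus: starts 8pm at or after Declan ends 11:30am → clear.
Declan overlaps Nadia.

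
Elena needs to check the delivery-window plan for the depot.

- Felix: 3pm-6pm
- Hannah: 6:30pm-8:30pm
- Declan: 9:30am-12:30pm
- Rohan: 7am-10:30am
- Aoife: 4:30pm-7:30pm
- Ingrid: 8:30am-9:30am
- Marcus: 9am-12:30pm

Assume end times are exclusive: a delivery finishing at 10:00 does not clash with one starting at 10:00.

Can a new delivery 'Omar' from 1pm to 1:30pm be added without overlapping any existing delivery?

Yes — the slot is free

Rohan: ends 10:30am at or before Omar starts 1pm → clear.
Ingrid: ends 9:30am at or before Omar starts 1pm → clear.
Marcus: ends 12:30pm at or before Omar starts 1pm → clear.
Declan: ends 12:30pm at or before Omar starts 1pm → clear.
Felix: starts 3pm at or after Omar ends 1:30pm → clear.
Aoife: starts 4:30pm at or after Omar ends 1:30pm → clear.
Hannah: starts 6:30pm at or after Omar ends 1:30pm → clear.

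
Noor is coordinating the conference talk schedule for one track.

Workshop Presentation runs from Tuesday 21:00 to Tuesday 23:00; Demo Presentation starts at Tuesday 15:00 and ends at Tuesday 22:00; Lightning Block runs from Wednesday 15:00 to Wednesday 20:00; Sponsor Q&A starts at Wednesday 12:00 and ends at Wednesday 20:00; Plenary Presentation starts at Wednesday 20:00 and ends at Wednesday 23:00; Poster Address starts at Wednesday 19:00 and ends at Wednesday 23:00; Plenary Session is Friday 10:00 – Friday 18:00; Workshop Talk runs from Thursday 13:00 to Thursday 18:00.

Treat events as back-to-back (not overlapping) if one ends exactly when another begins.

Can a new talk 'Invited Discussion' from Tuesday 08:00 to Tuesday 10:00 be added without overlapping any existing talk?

Demo Presentation: starts Tuesday 15:00 at or after Invited Discussion ends Tuesday 10:00 → clear.
Workshop Presentation: starts Tuesday 21:00 at or after Invited Discussion ends Tuesday 10:00 → clear.
Sponsor Q&A: starts Wednesday 12:00 at or after Invited Discussion ends Tuesday 10:00 → clear.
Lightning Block: starts Wednesday 15:00 at or after Invited Discussion ends Tuesday 10:00 → clear.
Poster Address: starts Wednesday 19:00 at or after Invited Discussion ends Tuesday 10:00 → clear.
Plenary Presentation: starts Wednesday 20:00 at or after Invited Discussion ends Tuesday 10:00 → clear.
Workshop Talk: starts Thursday 13:00 at or after Invited Discussion ends Tuesday 10:00 → clear.
Plenary Session: starts Friday 10:00 at or after Invited Discussion ends Tuesday 10:00 → clear.

Yes — the slot is free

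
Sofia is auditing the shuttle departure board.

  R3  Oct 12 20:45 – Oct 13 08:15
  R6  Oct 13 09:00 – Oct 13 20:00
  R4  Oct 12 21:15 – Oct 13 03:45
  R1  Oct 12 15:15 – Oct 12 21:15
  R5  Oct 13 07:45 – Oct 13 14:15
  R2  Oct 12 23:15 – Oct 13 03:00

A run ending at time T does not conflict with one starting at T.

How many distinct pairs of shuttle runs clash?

Sorted by start: R1, R3, R4, R2, R5, R6.
R3 starts before R1 ends → R1 and R3 overlap.
R4 starts exactly when R1 ends (back-to-back, no overlap) — done with R1.
R4 starts before R3 ends → R3 and R4 overlap.
R2 starts before R3 ends → R3 and R2 overlap.
R5 starts before R3 ends → R3 and R5 overlap.
R6 starts after R3 ends.
R2 starts before R4 ends → R4 and R2 overlap.
R5 starts after R4 ends — done with R4.
R5 starts after R2 ends — done with R2.
R6 starts before R5 ends → R5 and R6 overlap.
Overlapping pairs: R1 & R3, R2 & R3, R2 & R4, R3 & R4, R3 & R5, R5 & R6 — 6 in total.

6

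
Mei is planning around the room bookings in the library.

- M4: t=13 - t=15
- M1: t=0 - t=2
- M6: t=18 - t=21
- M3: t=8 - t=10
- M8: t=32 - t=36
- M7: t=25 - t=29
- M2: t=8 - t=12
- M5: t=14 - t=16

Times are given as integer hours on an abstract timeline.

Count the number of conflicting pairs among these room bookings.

Sorted by start: M1, M2, M3, M4, M5, M6, M7, M8.
M2 starts after M1 ends; M1 is clear from here.
M3 starts before M2 ends → M2 and M3 overlap.
M4 starts after M2 ends; M2 is clear from here.
M4 starts after M3 ends; M3 is clear from here.
M5 starts before M4 ends → M4 and M5 overlap.
M6 starts after M4 ends; M4 is clear from here.
M6 starts after M5 ends; M5 is clear from here.
M7 starts after M6 ends; M6 is clear from here.
M8 starts after M7 ends.
Overlapping pairs: M2 & M3, M4 & M5 — 2 in total.

2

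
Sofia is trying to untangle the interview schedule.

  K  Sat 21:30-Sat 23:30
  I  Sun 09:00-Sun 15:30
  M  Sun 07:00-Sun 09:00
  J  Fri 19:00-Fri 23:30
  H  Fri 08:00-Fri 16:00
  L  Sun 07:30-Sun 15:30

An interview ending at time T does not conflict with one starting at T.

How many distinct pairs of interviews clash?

Two intervals overlap when each starts before the other ends.
Sorted by start: H, J, K, M, L, I.
J starts after H ends; H is clear from here.
K starts after J ends; J is clear from here.
M starts after K ends; K is clear from here.
L starts before M ends → M and L overlap.
I starts exactly when M ends (back-to-back, no overlap).
I starts before L ends → L and I overlap.
Overlapping pairs: I & L, L & M — 2 in total.

2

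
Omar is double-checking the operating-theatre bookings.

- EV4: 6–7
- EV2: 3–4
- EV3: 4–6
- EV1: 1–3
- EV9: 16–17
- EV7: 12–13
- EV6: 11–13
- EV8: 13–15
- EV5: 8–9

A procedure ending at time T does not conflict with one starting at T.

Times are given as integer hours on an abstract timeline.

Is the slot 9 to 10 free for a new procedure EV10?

Yes — the slot is free

EV1: ends 3 at or before EV10 starts 9 → clear.
EV2: ends 4 at or before EV10 starts 9 → clear.
EV3: ends 6 at or before EV10 starts 9 → clear.
EV4: ends 7 at or before EV10 starts 9 → clear.
EV5: ends 9 at or before EV10 starts 9 → clear.
EV6: starts 11 at or after EV10 ends 10 → clear.
EV7: starts 12 at or after EV10 ends 10 → clear.
EV8: starts 13 at or after EV10 ends 10 → clear.
EV9: starts 16 at or after EV10 ends 10 → clear.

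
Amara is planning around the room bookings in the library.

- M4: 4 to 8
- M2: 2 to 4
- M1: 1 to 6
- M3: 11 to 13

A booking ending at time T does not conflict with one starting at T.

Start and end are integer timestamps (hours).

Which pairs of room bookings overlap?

Sorted by start: M1, M2, M4, M3.
M2 starts before M1 ends → M1 and M2 overlap.
M4 starts before M1 ends → M1 and M4 overlap.
M3 starts after M1 ends.
M4 starts exactly when M2 ends (back-to-back, no overlap) — done with M2.
M3 starts after M4 ends.

M1 & M2, M1 & M4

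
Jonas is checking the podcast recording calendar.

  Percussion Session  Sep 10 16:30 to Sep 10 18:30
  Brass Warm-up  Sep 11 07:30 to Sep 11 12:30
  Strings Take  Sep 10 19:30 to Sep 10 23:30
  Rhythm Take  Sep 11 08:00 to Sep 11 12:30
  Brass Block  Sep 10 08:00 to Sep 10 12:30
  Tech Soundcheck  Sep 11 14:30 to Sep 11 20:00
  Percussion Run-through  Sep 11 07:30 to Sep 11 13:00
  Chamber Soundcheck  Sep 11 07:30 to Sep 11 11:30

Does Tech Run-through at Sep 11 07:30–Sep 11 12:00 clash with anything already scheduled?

Brass Block: ends Sep 10 12:30 at or before Tech Run-through starts Sep 11 07:30 → clear.
Percussion Session: ends Sep 10 18:30 at or before Tech Run-through starts Sep 11 07:30 → clear.
Strings Take: ends Sep 10 23:30 at or before Tech Run-through starts Sep 11 07:30 → clear.
Percussion Run-through: starts Sep 11 07:30 before Tech Run-through ends Sep 11 12:00, and ends Sep 11 13:00 after Tech Run-through starts Sep 11 07:30 → overlap.
Brass Warm-up: starts Sep 11 07:30 before Tech Run-through ends Sep 11 12:00, and ends Sep 11 12:30 after Tech Run-through starts Sep 11 07:30 → overlap.
Chamber Soundcheck: starts Sep 11 07:30 before Tech Run-through ends Sep 11 12:00, and ends Sep 11 11:30 after Tech Run-through starts Sep 11 07:30 → overlap.
Rhythm Take: starts Sep 11 08:00 before Tech Run-through ends Sep 11 12:00, and ends Sep 11 12:30 after Tech Run-through starts Sep 11 07:30 → overlap.
Tech Soundcheck: starts Sep 11 14:30 at or after Tech Run-through ends Sep 11 12:00 → clear.
Tech Run-through overlaps Percussion Run-through, Brass Warm-up, Rhythm Take, Chamber Soundcheck.

Yes — it overlaps Brass Warm-up, Chamber Soundcheck, Percussion Run-through, Rhythm Take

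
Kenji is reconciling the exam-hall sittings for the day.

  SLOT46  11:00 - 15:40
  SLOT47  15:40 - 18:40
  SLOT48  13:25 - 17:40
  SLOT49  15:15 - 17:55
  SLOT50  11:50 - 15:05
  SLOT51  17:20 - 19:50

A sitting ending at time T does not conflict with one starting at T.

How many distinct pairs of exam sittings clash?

10

Sorted by start: SLOT46, SLOT50, SLOT48, SLOT49, SLOT47, SLOT51.
SLOT50 starts before SLOT46 ends → SLOT46 and SLOT50 overlap.
SLOT48 starts before SLOT46 ends → SLOT46 and SLOT48 overlap.
SLOT49 starts before SLOT46 ends → SLOT46 and SLOT49 overlap.
SLOT47 starts exactly when SLOT46 ends (back-to-back, no overlap), so nothing later overlaps SLOT46 either.
SLOT48 starts before SLOT50 ends → SLOT50 and SLOT48 overlap.
SLOT49 starts after SLOT50 ends, so nothing later overlaps SLOT50 either.
SLOT49 starts before SLOT48 ends → SLOT48 and SLOT49 overlap.
SLOT47 starts before SLOT48 ends → SLOT48 and SLOT47 overlap.
SLOT51 starts before SLOT48 ends → SLOT48 and SLOT51 overlap.
SLOT47 starts before SLOT49 ends → SLOT49 and SLOT47 overlap.
SLOT51 starts before SLOT49 ends → SLOT49 and SLOT51 overlap.
SLOT51 starts before SLOT47 ends → SLOT47 and SLOT51 overlap.
Overlapping pairs: SLOT46 & SLOT48, SLOT46 & SLOT49, SLOT46 & SLOT50, SLOT47 & SLOT48, SLOT47 & SLOT49, SLOT47 & SLOT51, SLOT48 & SLOT49, SLOT48 & SLOT50, SLOT48 & SLOT51, SLOT49 & SLOT51 — 10 in total.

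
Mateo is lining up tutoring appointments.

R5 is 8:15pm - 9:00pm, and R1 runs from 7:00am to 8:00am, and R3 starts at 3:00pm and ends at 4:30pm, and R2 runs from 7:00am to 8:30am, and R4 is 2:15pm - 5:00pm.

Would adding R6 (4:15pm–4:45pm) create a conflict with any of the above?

R1: ends 8:00am at or before R6 starts 4:15pm → clear.
R2: ends 8:30am at or before R6 starts 4:15pm → clear.
R4: starts 2:15pm before R6 ends 4:45pm, and ends 5:00pm after R6 starts 4:15pm → overlap.
R3: starts 3:00pm before R6 ends 4:45pm, and ends 4:30pm after R6 starts 4:15pm → overlap.
R5: starts 8:15pm at or after R6 ends 4:45pm → clear.
R6 overlaps R3, R4.

Yes — it overlaps R3, R4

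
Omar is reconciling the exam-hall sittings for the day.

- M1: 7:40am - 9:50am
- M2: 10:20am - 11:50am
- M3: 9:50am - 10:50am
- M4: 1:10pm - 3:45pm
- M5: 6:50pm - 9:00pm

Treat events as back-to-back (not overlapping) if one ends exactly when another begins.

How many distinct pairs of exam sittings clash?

Check each pair: they overlap iff neither finishes before the other starts.
Sorted by start: M1, M3, M2, M4, M5.
M3 starts exactly when M1 ends (back-to-back, no overlap); M1 is clear from here.
M2 starts before M3 ends → M3 and M2 overlap.
M4 starts after M3 ends; M3 is clear from here.
M4 starts after M2 ends; M2 is clear from here.
M5 starts after M4 ends.
Overlapping pairs: M2 & M3 — 1 in total.

1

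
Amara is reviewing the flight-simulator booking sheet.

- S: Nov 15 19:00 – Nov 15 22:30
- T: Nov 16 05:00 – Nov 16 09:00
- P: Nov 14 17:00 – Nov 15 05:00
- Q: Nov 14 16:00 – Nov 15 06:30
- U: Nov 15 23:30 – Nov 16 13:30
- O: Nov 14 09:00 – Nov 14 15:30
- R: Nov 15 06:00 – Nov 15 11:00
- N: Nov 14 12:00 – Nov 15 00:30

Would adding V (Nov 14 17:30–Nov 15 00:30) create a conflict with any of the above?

O: ends Nov 14 15:30 at or before V starts Nov 14 17:30 → clear.
N: starts Nov 14 12:00 before V ends Nov 15 00:30, and ends Nov 15 00:30 after V starts Nov 14 17:30 → overlap.
Q: starts Nov 14 16:00 before V ends Nov 15 00:30, and ends Nov 15 06:30 after V starts Nov 14 17:30 → overlap.
P: starts Nov 14 17:00 before V ends Nov 15 00:30, and ends Nov 15 05:00 after V starts Nov 14 17:30 → overlap.
R: starts Nov 15 06:00 at or after V ends Nov 15 00:30 → clear.
S: starts Nov 15 19:00 at or after V ends Nov 15 00:30 → clear.
U: starts Nov 15 23:30 at or after V ends Nov 15 00:30 → clear.
T: starts Nov 16 05:00 at or after V ends Nov 15 00:30 → clear.
V overlaps N, P, Q.

Yes — it overlaps N, P, Q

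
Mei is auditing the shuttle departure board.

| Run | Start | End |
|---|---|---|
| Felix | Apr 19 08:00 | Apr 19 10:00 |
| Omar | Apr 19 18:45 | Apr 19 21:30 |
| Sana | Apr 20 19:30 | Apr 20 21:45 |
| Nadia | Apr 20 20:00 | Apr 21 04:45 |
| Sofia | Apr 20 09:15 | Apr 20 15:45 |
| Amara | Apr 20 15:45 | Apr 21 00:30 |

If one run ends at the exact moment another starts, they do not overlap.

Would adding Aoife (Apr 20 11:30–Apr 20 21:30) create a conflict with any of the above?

Felix: ends Apr 19 10:00 at or before Aoife starts Apr 20 11:30 → clear.
Omar: ends Apr 19 21:30 at or before Aoife starts Apr 20 11:30 → clear.
Sofia: starts Apr 20 09:15 before Aoife ends Apr 20 21:30, and ends Apr 20 15:45 after Aoife starts Apr 20 11:30 → overlap.
Amara: starts Apr 20 15:45 before Aoife ends Apr 20 21:30, and ends Apr 21 00:30 after Aoife starts Apr 20 11:30 → overlap.
Sana: starts Apr 20 19:30 before Aoife ends Apr 20 21:30, and ends Apr 20 21:45 after Aoife starts Apr 20 11:30 → overlap.
Nadia: starts Apr 20 20:00 before Aoife ends Apr 20 21:30, and ends Apr 21 04:45 after Aoife starts Apr 20 11:30 → overlap.
Aoife overlaps Sofia, Nadia, Sana, Amara.

Yes — it overlaps Amara, Nadia, Sana, Sofia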